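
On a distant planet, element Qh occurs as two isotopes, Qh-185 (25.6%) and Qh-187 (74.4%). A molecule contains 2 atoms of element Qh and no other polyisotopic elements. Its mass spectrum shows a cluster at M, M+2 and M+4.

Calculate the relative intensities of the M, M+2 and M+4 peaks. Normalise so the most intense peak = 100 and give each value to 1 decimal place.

11.8 : 68.8 : 100.0

The 2 Qh atoms are independent, so intensities follow the terms of (0.256 + 0.744)^2.
P(M) = 0.256^2 = 0.065536
P(M+2) = 2 × 0.256^1 × 0.744^1 = 0.380928
P(M+4) = 0.744^2 = 0.553536
The M+4 peak is largest (0.553536); scaling to 100 gives 11.8 : 68.8 : 100.0.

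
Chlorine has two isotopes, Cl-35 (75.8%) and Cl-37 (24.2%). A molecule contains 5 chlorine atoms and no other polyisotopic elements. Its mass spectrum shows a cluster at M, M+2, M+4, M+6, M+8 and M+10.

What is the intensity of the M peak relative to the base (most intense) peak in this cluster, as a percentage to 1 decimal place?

62.6%

Binomial terms of (0.758 + 0.242)^5: M 0.2502, M+2 0.3994, M+4 0.2551, M+6 0.0814, M+8 0.0130, M+10 0.0008 → M+2 is the base peak.
P(M+2) = C(5,1) × 0.758^4 × 0.242^1 = 5 × 0.33012379 × 0.2420 = 0.399450 (base)
P(M) = C(5,0) × 0.758^5 × 0.242^0 = 1 × 0.25023383 × 1.0000 = 0.250234
Relative intensity = 0.250234 / 0.399450 × 100 = 62.6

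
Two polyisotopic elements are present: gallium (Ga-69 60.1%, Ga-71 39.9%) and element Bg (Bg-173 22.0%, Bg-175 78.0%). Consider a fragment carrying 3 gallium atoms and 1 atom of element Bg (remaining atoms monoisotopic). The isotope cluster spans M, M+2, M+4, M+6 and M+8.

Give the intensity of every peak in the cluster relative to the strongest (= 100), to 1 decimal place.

Gallium pattern (n=3): 0.2170818 : 0.4323576 : 0.2870394 : 0.0635212
Element Bg pattern (n=1): 0.2200 : 0.7800
Convolve the two distributions (both contribute in 2-u steps):
  M: 0.2170818×0.2200 = 0.047758
  M+2: 0.2170818×0.7800 + 0.4323576×0.2200 = 0.264442
  M+4: 0.4323576×0.7800 + 0.2870394×0.2200 = 0.400388
  M+6: 0.2870394×0.7800 + 0.0635212×0.2200 = 0.237865
  M+8: 0.0635212×0.7800 = 0.049547
Scale to base peak (0.400388) = 100: 11.9 : 66.0 : 100.0 : 59.4 : 12.4

11.9 : 66.0 : 100.0 : 59.4 : 12.4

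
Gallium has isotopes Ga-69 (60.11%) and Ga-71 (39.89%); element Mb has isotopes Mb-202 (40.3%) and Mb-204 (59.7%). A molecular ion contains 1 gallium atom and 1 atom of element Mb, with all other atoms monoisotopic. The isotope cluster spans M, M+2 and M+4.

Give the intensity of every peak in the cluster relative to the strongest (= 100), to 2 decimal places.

46.62 : 100.00 : 45.83

Gallium pattern (n=1): 0.6011 : 0.3989
Element Mb pattern (n=1): 0.4030 : 0.5970
Convolve the two distributions (both contribute in 2-u steps):
  M: 0.6011×0.4030 = 0.242243
  M+2: 0.6011×0.5970 + 0.3989×0.4030 = 0.519613
  M+4: 0.3989×0.5970 = 0.238143
Scale to base peak (0.519613) = 100: 46.62 : 100.00 : 45.83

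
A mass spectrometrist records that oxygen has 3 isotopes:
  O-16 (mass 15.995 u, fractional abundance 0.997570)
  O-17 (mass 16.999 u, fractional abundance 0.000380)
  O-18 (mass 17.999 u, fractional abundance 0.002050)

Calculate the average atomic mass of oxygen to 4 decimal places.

15.9995 u

Average mass = Σ (abundance × isotope mass) = 0.997570 × 15.995 + 0.000380 × 16.999 + 0.002050 × 17.999
= 15.95613 + 0.00646 + 0.03690 = 15.99949 u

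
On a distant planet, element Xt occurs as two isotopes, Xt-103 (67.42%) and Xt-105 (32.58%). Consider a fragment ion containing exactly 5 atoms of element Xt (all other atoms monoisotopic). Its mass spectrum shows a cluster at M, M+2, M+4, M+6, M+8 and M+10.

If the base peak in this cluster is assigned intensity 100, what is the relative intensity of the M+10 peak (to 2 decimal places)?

Term probabilities: M 0.1393, M+2 0.3366, M+4 0.3253, M+6 0.1572, M+8 0.0380, M+10 0.0037. Base peak = M+2.
P(M+2) = C(5,1) × 0.6742^4 × 0.3258^1 = 5 × 0.20661174 × 0.3258 = 0.336571 (base)
P(M+10) = C(5,5) × 0.6742^0 × 0.3258^5 = 1 × 1.0000 × 0.00367076 = 0.003671
Relative intensity = 0.003671 / 0.336571 × 100 = 1.09

1.09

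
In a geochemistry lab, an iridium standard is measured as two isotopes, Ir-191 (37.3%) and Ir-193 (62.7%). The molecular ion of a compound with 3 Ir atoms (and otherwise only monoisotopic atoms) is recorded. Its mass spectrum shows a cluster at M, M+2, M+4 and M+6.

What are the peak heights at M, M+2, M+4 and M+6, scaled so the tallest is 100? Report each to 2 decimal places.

11.80 : 59.49 : 100.00 : 56.03

Each Ir atom is independently Ir-191 (p = 0.373) or Ir-193 (q = 0.627); the cluster is the binomial expansion (p + q)^3.
P(M) = 0.373^3 = 0.051895
P(M+2) = 3 × 0.373^2 × 0.627^1 = 0.261702
P(M+4) = 3 × 0.373^1 × 0.627^2 = 0.439911
P(M+6) = 0.627^3 = 0.246492
The M+4 peak is largest (0.439911); scaling to 100 gives 11.80 : 59.49 : 100.00 : 56.03.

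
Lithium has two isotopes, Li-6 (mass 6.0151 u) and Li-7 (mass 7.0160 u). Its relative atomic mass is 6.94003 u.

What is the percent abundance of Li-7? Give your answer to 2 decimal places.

92.41%

With x = fraction of Li-6 (so Li-7 is 1 − x):
6.0151·x + 7.0160·(1 − x) = 6.94003
(6.0151 − 7.0160)·x = 6.94003 − 7.0160
x = -0.07597 / -1.0009 = 0.07590 → 7.59% Li-6, 92.41% Li-7.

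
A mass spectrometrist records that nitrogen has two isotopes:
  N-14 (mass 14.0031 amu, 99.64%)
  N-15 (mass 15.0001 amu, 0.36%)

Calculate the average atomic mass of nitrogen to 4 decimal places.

14.0067 amu

The abundance-weighted mean is 0.9964 × 14.0031 + 0.0036 × 15.0001
= 13.95269 + 0.05400 = 14.00669 amu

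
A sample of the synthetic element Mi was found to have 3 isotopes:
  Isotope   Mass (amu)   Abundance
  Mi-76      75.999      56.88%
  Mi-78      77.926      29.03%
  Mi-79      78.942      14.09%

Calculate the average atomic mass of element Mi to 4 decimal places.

Weight each isotope mass by its fractional abundance: 0.5688 × 75.999 + 0.2903 × 77.926 + 0.1409 × 78.942
= 43.22823 + 22.62192 + 11.12293 = 76.97308 amu

76.9731 amu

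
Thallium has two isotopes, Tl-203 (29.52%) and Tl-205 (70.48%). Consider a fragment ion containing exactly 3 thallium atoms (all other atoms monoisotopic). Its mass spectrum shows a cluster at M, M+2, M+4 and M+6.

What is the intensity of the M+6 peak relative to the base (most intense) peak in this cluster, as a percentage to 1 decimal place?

79.6%

Binomial terms of (0.2952 + 0.7048)^3: M 0.0257, M+2 0.1843, M+4 0.4399, M+6 0.3501 → M+4 is the base peak.
P(M+4) = C(3,2) × 0.2952^1 × 0.7048^2 = 3 × 0.2952 × 0.49674304 = 0.439916 (base)
P(M+6) = C(3,3) × 0.2952^0 × 0.7048^3 = 1 × 1.0000 × 0.35010449 = 0.350104
Relative intensity = 0.350104 / 0.439916 × 100 = 79.6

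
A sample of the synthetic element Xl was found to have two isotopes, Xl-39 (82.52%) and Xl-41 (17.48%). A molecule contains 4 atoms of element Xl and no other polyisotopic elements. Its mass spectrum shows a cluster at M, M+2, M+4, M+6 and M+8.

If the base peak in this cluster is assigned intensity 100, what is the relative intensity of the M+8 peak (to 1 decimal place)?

(0.8252 + 0.1748)^4 gives M 0.4637, M+2 0.3929, M+4 0.1248, M+6 0.0176, M+8 0.0009; the largest is M.
P(M) = C(4,0) × 0.8252^4 × 0.1748^0 = 1 × 0.46369977 × 1.0000 = 0.463700 (base)
P(M+8) = C(4,4) × 0.8252^0 × 0.1748^4 = 1 × 1.0000 × 0.00093361 = 0.000934
Relative intensity = 0.000934 / 0.463700 × 100 = 0.2

0.2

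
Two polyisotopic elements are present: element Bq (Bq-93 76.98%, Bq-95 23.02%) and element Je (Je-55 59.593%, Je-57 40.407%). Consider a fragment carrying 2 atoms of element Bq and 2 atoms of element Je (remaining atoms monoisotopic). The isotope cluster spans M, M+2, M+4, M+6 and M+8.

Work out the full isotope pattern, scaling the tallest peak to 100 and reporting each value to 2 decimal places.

51.17 : 100.00 : 69.61 : 20.28 : 2.10

Element Bq pattern (n=2): 0.59259204 : 0.35441592 : 0.05299204
Element Je pattern (n=2): 0.35513256 : 0.48159487 : 0.16327256
Convolve the two distributions (both contribute in 2-u steps):
  M: 0.59259204×0.35513256 = 0.210449
  M+2: 0.59259204×0.48159487 + 0.35441592×0.35513256 = 0.411254
  M+4: 0.59259204×0.16327256 + 0.35441592×0.48159487 + 0.05299204×0.35513256 = 0.286258
  M+6: 0.35441592×0.16327256 + 0.05299204×0.48159487 = 0.083387
  M+8: 0.05299204×0.16327256 = 0.008652
Scale to base peak (0.411254) = 100: 51.17 : 100.00 : 69.61 : 20.28 : 2.10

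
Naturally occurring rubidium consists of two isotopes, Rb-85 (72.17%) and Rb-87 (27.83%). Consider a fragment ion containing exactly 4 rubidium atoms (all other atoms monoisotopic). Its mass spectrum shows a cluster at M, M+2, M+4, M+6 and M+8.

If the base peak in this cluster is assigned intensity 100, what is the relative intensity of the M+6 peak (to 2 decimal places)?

14.87

(0.7217 + 0.2783)^4 gives M 0.2713, M+2 0.4184, M+4 0.2420, M+6 0.0622, M+8 0.0060; the largest is M+2.
P(M+2) = C(4,1) × 0.7217^3 × 0.2783^1 = 4 × 0.37589809 × 0.2783 = 0.418450 (base)
P(M+6) = C(4,3) × 0.7217^1 × 0.2783^3 = 4 × 0.7217 × 0.02155458 = 0.062224
Relative intensity = 0.062224 / 0.418450 × 100 = 14.87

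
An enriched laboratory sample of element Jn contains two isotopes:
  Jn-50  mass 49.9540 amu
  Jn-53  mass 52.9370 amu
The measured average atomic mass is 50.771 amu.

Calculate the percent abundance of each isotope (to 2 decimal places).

Jn-50: 72.61%, Jn-53: 27.39%

Writing the weighted mean with unknown fraction x of Jn-50:
49.9540·x + 52.9370·(1 − x) = 50.771
(49.9540 − 52.9370)·x = 50.771 − 52.9370
x = -2.1660 / -2.9830 = 0.72611 → 72.61% Jn-50, 27.39% Jn-53.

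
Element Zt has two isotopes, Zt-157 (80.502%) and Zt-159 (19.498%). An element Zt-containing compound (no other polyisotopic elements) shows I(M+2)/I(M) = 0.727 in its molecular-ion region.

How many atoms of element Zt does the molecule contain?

The M+2/M ratio from n Zt atoms is n · q/p = n · 0.19498/0.80502.
n = 0.727 × 0.80502/0.19498 = 3.00 ≈ 3

3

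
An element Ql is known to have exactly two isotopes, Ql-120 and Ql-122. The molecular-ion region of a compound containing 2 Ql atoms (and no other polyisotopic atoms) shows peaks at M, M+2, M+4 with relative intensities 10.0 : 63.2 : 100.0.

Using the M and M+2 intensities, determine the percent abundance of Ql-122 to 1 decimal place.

Let p = fractional abundance of Ql-120. I(M+2)/I(M) = [C(2,1)·p^1·(1−p)] / p^2 = 2·(1−p)/p = 63.2/10.0 = 6.3200
(1−p)/p = 6.3200/2 = 3.1600  ⇒  p = 1/(1 + 3.1600) = 0.2404
Ql-120: 24.0%, Ql-122: 76.0%.

76.0%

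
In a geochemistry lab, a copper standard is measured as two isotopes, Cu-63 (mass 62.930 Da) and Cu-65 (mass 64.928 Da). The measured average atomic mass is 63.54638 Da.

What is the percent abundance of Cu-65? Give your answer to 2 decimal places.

30.85%

With x = fraction of Cu-63 (so Cu-65 is 1 − x):
62.930·x + 64.928·(1 − x) = 63.54638
(62.930 − 64.928)·x = 63.54638 − 64.928
x = -1.38162 / -1.998 = 0.69150 → 69.15% Cu-63, 30.85% Cu-65.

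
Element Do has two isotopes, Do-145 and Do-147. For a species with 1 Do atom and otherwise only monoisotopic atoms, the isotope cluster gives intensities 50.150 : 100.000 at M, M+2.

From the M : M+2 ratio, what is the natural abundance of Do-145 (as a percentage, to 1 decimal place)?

Let p = fractional abundance of Do-145. I(M+2)/I(M) = [C(1,1)·p^0·(1−p)] / p^1 = 1·(1−p)/p = 100.000/50.150 = 1.9940
(1−p)/p = 1.9940/1 = 1.9940  ⇒  p = 1/(1 + 1.9940) = 0.3340
Do-145: 33.4%, Do-147: 66.6%.

33.4%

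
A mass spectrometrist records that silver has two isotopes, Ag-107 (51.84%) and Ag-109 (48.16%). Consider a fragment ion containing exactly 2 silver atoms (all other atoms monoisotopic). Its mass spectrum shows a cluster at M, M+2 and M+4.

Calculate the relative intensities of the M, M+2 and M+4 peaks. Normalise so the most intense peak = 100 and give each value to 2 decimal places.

Expanding (0.5184 + 0.4816)^2:
P(M) = 0.5184^2 = 0.268739
P(M+2) = 2 × 0.5184^1 × 0.4816^1 = 0.499323
P(M+4) = 0.4816^2 = 0.231939
The M+2 peak is largest (0.499323); scaling to 100 gives 53.82 : 100.00 : 46.45.

53.82 : 100.00 : 46.45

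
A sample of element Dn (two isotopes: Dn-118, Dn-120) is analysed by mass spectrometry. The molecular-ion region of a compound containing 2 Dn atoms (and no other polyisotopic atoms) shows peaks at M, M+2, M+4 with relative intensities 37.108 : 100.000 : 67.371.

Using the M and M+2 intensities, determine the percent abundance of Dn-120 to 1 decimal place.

57.4%

If p is the fraction of Dn that is Dn-118, then I(M+2)/I(M) = [C(2,1)·p^1·(1−p)] / p^2 = 2·(1−p)/p = 100.000/37.108 = 2.6948
(1−p)/p = 2.6948/2 = 1.3474  ⇒  p = 1/(1 + 1.3474) = 0.4260
Dn-118: 42.6%, Dn-120: 57.4%.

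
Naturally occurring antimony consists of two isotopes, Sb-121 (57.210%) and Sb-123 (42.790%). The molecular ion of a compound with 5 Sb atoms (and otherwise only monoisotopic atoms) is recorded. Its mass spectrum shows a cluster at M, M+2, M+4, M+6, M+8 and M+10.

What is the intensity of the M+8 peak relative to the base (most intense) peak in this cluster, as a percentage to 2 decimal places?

27.97%

(0.57210 + 0.42790)^5 gives M 0.0613, M+2 0.2292, M+4 0.3428, M+6 0.2564, M+8 0.0959, M+10 0.0143; the largest is M+4.
P(M+4) = C(5,2) × 0.57210^3 × 0.42790^2 = 10 × 0.18724742 × 0.18309841 = 0.342847 (base)
P(M+8) = C(5,4) × 0.57210^1 × 0.42790^4 = 5 × 0.5721 × 0.03352503 = 0.095898
Relative intensity = 0.095898 / 0.342847 × 100 = 27.97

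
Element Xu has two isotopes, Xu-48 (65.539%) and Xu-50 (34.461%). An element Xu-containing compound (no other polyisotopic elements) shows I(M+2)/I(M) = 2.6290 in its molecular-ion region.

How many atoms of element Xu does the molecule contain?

5

With n Xu atoms, P(M+2)/P(M) = C(n,1)·p^(n−1)q / p^n = n·q/p = n · 0.34461/0.65539.
n = 2.6290 × 0.65539/0.34461 = 5.00 ≈ 5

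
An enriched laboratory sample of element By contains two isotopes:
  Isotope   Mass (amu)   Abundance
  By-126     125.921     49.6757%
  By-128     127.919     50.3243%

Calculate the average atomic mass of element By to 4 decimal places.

Ar = Σ fᵢ·mᵢ = 0.496757 × 125.921 + 0.503243 × 127.919
= 62.55214 + 64.37434 = 126.92648 amu

126.9265 amu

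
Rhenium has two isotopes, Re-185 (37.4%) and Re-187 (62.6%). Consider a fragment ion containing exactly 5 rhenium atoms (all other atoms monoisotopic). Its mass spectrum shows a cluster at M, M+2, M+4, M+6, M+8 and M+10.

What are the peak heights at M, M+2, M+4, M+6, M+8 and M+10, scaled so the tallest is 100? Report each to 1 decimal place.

2.1 : 17.8 : 59.7 : 100.0 : 83.7 : 28.0

Expanding (0.374 + 0.626)^5:
P(M) = 0.374^5 = 0.007317
P(M+2) = 5 × 0.374^4 × 0.626^1 = 0.061239
P(M+4) = 10 × 0.374^3 × 0.626^2 = 0.205005
P(M+6) = 10 × 0.374^2 × 0.626^3 = 0.343136
P(M+8) = 5 × 0.374^1 × 0.626^4 = 0.287170
P(M+10) = 0.626^5 = 0.096133
The M+6 peak is largest (0.343136); scaling to 100 gives 2.1 : 17.8 : 59.7 : 100.0 : 83.7 : 28.0.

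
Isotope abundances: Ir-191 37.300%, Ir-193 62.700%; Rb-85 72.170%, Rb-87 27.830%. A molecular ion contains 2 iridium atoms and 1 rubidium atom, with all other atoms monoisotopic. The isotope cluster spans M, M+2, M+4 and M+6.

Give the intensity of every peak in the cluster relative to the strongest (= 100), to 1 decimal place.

24.3 : 90.9 : 100.0 : 26.4

Iridium pattern (n=2): 0.139129 : 0.467742 : 0.393129
Rubidium pattern (n=1): 0.7217 : 0.2783
Convolve the two distributions (both contribute in 2-u steps):
  M: 0.139129×0.7217 = 0.100409
  M+2: 0.139129×0.2783 + 0.467742×0.7217 = 0.376289
  M+4: 0.467742×0.2783 + 0.393129×0.7217 = 0.413894
  M+6: 0.393129×0.2783 = 0.109408
Scale to base peak (0.413894) = 100: 24.3 : 90.9 : 100.0 : 26.4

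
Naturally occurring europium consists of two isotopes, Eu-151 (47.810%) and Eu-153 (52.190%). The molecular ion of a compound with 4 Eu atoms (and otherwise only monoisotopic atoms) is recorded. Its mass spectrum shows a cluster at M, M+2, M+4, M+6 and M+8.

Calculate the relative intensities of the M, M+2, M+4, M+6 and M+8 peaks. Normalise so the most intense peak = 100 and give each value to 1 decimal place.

Each Eu atom is independently Eu-151 (p = 0.47810) or Eu-153 (q = 0.52190); the cluster is the binomial expansion (p + q)^4.
P(M) = 0.47810^4 = 0.052249
P(M+2) = 4 × 0.47810^3 × 0.52190^1 = 0.228141
P(M+4) = 6 × 0.47810^2 × 0.52190^2 = 0.373563
P(M+6) = 4 × 0.47810^1 × 0.52190^3 = 0.271857
P(M+8) = 0.52190^4 = 0.074191
The M+4 peak is largest (0.373563); scaling to 100 gives 14.0 : 61.1 : 100.0 : 72.8 : 19.9.

14.0 : 61.1 : 100.0 : 72.8 : 19.9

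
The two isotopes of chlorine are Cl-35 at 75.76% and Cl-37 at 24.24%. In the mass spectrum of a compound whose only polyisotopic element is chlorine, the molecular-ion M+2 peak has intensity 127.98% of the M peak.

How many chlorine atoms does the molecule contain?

4

For n independent Cl atoms, I(M+2)/I(M) = n · (abundance Cl-37) / (abundance Cl-35) = n · 0.2424/0.7576.
n = 1.2798 × 0.7576/0.2424 = 4.00 ≈ 4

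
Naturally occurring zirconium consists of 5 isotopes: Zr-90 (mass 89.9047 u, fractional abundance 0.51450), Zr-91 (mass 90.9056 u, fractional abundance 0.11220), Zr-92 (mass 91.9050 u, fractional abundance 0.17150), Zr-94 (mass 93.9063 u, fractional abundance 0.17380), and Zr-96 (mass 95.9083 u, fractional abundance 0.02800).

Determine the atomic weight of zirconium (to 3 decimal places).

Average mass = Σ (abundance × isotope mass) = 0.51450 × 89.9047 + 0.11220 × 90.9056 + 0.17150 × 91.9050 + 0.17380 × 93.9063 + 0.02800 × 95.9083
= 46.25597 + 10.19961 + 15.76171 + 16.32091 + 2.68543 = 91.22363 u

91.224 u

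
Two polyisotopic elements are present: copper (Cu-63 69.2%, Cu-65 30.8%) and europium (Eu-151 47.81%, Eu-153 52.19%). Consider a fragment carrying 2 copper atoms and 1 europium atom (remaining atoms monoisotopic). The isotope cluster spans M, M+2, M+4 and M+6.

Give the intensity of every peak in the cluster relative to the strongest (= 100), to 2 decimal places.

Copper pattern (n=2): 0.478864 : 0.426272 : 0.094864
Europium pattern (n=1): 0.4781 : 0.5219
Convolve the two distributions (both contribute in 2-u steps):
  M: 0.478864×0.4781 = 0.228945
  M+2: 0.478864×0.5219 + 0.426272×0.4781 = 0.453720
  M+4: 0.426272×0.5219 + 0.094864×0.4781 = 0.267826
  M+6: 0.094864×0.5219 = 0.049510
Scale to base peak (0.453720) = 100: 50.46 : 100.00 : 59.03 : 10.91

50.46 : 100.00 : 59.03 : 10.91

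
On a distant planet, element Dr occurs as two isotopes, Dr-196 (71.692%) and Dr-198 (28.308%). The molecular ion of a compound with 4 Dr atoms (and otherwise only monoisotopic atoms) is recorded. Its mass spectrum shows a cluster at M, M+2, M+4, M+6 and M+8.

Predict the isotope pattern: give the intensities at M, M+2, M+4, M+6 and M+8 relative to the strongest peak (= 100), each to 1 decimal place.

63.3 : 100.0 : 59.2 : 15.6 : 1.5

The 4 Dr atoms are independent, so intensities follow the terms of (0.71692 + 0.28308)^4.
P(M) = 0.71692^4 = 0.264170
P(M+2) = 4 × 0.71692^3 × 0.28308^1 = 0.417236
P(M+4) = 6 × 0.71692^2 × 0.28308^2 = 0.247122
P(M+6) = 4 × 0.71692^1 × 0.28308^3 = 0.065052
P(M+8) = 0.28308^4 = 0.006422
The M+2 peak is largest (0.417236); scaling to 100 gives 63.3 : 100.0 : 59.2 : 15.6 : 1.5.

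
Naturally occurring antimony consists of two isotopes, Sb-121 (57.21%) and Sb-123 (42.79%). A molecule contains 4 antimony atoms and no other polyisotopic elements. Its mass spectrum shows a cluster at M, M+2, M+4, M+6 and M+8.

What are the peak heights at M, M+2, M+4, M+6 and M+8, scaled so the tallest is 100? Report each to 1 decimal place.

29.8 : 89.1 : 100.0 : 49.9 : 9.3

Each Sb atom is independently Sb-121 (p = 0.5721) or Sb-123 (q = 0.4279); the cluster is the binomial expansion (p + q)^4.
P(M) = 0.5721^4 = 0.107124
P(M+2) = 4 × 0.5721^3 × 0.4279^1 = 0.320493
P(M+4) = 6 × 0.5721^2 × 0.4279^2 = 0.359567
P(M+6) = 4 × 0.5721^1 × 0.4279^3 = 0.179291
P(M+8) = 0.4279^4 = 0.033525
The M+4 peak is largest (0.359567); scaling to 100 gives 29.8 : 89.1 : 100.0 : 49.9 : 9.3.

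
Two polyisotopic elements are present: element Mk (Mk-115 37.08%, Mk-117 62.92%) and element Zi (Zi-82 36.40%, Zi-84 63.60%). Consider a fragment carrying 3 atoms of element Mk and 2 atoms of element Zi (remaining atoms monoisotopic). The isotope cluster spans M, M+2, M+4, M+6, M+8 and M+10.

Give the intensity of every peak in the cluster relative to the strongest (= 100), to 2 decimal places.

1.98 : 16.96 : 58.25 : 100.00 : 85.84 : 29.47

Element Mk pattern (n=3): 0.05098227 : 0.25953111 : 0.44039097 : 0.24909565
Element Zi pattern (n=2): 0.132496 : 0.463008 : 0.404496
Convolve the two distributions (both contribute in 2-u steps):
  M: 0.05098227×0.132496 = 0.006755
  M+2: 0.05098227×0.463008 + 0.25953111×0.132496 = 0.057992
  M+4: 0.05098227×0.404496 + 0.25953111×0.463008 + 0.44039097×0.132496 = 0.199137
  M+6: 0.25953111×0.404496 + 0.44039097×0.463008 + 0.24909565×0.132496 = 0.341888
  M+8: 0.44039097×0.404496 + 0.24909565×0.463008 = 0.293470
  M+10: 0.24909565×0.404496 = 0.100758
Scale to base peak (0.341888) = 100: 1.98 : 16.96 : 58.25 : 100.00 : 85.84 : 29.47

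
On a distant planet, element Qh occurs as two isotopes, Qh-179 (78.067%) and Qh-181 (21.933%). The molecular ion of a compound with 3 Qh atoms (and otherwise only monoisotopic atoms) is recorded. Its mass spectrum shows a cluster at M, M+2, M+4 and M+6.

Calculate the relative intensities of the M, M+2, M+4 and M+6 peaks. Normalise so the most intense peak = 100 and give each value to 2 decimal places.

The 3 Qh atoms are independent, so intensities follow the terms of (0.78067 + 0.21933)^3.
P(M) = 0.78067^3 = 0.475776
P(M+2) = 3 × 0.78067^2 × 0.21933^1 = 0.401009
P(M+4) = 3 × 0.78067^1 × 0.21933^2 = 0.112664
P(M+6) = 0.21933^3 = 0.010551
The M peak is largest (0.475776); scaling to 100 gives 100.00 : 84.29 : 23.68 : 2.22.

100.00 : 84.29 : 23.68 : 2.22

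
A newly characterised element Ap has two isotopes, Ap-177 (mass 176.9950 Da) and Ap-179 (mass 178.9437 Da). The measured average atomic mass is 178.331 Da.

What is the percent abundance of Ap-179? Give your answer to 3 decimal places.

68.559%

Writing the weighted mean with unknown fraction x of Ap-177:
176.9950·x + 178.9437·(1 − x) = 178.331
(176.9950 − 178.9437)·x = 178.331 − 178.9437
x = -0.6127 / -1.9487 = 0.31441 → 31.441% Ap-177, 68.559% Ap-179.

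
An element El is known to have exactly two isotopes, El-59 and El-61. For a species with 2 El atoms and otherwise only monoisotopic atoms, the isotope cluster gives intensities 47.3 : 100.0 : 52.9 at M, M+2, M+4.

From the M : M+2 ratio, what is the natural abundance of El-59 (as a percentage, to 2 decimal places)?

48.61%

Let p = fractional abundance of El-59. I(M+2)/I(M) = [C(2,1)·p^1·(1−p)] / p^2 = 2·(1−p)/p = 100.0/47.3 = 2.1142
(1−p)/p = 2.1142/2 = 1.0571  ⇒  p = 1/(1 + 1.0571) = 0.4861
El-59: 48.61%, El-61: 51.39%.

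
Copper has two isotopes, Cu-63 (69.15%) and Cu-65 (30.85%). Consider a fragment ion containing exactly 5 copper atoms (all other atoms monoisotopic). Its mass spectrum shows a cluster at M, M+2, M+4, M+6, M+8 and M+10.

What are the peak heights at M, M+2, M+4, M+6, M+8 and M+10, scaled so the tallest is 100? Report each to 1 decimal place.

Expanding (0.6915 + 0.3085)^5:
P(M) = 0.6915^5 = 0.158111
P(M+2) = 5 × 0.6915^4 × 0.3085^1 = 0.352691
P(M+4) = 10 × 0.6915^3 × 0.3085^2 = 0.314693
P(M+6) = 10 × 0.6915^2 × 0.3085^3 = 0.140394
P(M+8) = 5 × 0.6915^1 × 0.3085^4 = 0.031317
P(M+10) = 0.3085^5 = 0.002794
The M+2 peak is largest (0.352691); scaling to 100 gives 44.8 : 100.0 : 89.2 : 39.8 : 8.9 : 0.8.

44.8 : 100.0 : 89.2 : 39.8 : 8.9 : 0.8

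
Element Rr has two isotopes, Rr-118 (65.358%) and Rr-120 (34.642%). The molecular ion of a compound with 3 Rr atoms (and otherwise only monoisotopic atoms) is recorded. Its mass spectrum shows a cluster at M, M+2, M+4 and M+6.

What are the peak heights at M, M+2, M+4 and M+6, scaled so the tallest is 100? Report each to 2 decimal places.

Expanding (0.65358 + 0.34642)^3:
P(M) = 0.65358^3 = 0.279188
P(M+2) = 3 × 0.65358^2 × 0.34642^1 = 0.443937
P(M+4) = 3 × 0.65358^1 × 0.34642^2 = 0.235302
P(M+6) = 0.34642^3 = 0.041573
The M+2 peak is largest (0.443937); scaling to 100 gives 62.89 : 100.00 : 53.00 : 9.36.

62.89 : 100.00 : 53.00 : 9.36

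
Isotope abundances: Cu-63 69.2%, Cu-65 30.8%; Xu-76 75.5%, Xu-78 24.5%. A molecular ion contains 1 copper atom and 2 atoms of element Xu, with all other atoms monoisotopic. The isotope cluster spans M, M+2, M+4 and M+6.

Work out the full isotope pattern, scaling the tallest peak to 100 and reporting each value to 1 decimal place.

Copper pattern (n=1): 0.6920 : 0.3080
Element Xu pattern (n=2): 0.570025 : 0.36995 : 0.060025
Convolve the two distributions (both contribute in 2-u steps):
  M: 0.6920×0.570025 = 0.394457
  M+2: 0.6920×0.36995 + 0.3080×0.570025 = 0.431573
  M+4: 0.6920×0.060025 + 0.3080×0.36995 = 0.155482
  M+6: 0.3080×0.060025 = 0.018488
Scale to base peak (0.431573) = 100: 91.4 : 100.0 : 36.0 : 4.3

91.4 : 100.0 : 36.0 : 4.3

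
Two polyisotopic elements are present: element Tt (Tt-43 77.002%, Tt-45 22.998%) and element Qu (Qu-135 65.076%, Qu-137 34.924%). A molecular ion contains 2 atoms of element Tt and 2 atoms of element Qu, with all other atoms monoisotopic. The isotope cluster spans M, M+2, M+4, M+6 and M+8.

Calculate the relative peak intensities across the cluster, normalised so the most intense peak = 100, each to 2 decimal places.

Element Tt pattern (n=2): 0.5929308 : 0.3541784 : 0.0528908
Element Qu pattern (n=2): 0.42348858 : 0.45454284 : 0.12196858
Convolve the two distributions (both contribute in 2-u steps):
  M: 0.5929308×0.42348858 = 0.251099
  M+2: 0.5929308×0.45454284 + 0.3541784×0.42348858 = 0.419503
  M+4: 0.5929308×0.12196858 + 0.3541784×0.45454284 + 0.0528908×0.42348858 = 0.255707
  M+6: 0.3541784×0.12196858 + 0.0528908×0.45454284 = 0.067240
  M+8: 0.0528908×0.12196858 = 0.006451
Scale to base peak (0.419503) = 100: 59.86 : 100.00 : 60.95 : 16.03 : 1.54

59.86 : 100.00 : 60.95 : 16.03 : 1.54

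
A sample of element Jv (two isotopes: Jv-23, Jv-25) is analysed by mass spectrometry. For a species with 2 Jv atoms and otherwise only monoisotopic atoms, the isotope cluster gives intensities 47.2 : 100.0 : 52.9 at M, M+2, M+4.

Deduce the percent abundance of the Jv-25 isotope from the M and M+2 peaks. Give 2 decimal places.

Let p = fractional abundance of Jv-23. I(M+2)/I(M) = [C(2,1)·p^1·(1−p)] / p^2 = 2·(1−p)/p = 100.0/47.2 = 2.1186
(1−p)/p = 2.1186/2 = 1.0593  ⇒  p = 1/(1 + 1.0593) = 0.4856
Jv-23: 48.56%, Jv-25: 51.44%.

51.44%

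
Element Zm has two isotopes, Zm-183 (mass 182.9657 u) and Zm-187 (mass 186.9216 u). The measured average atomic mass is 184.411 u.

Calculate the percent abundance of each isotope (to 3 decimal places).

Zm-183: 63.465%, Zm-187: 36.535%

Let x be the fractional abundance of Zm-183; then Zm-187 has abundance 1 − x.
182.9657·x + 186.9216·(1 − x) = 184.411
(182.9657 − 186.9216)·x = 184.411 − 186.9216
x = -2.5106 / -3.9559 = 0.63465 → 63.465% Zm-183, 36.535% Zm-187.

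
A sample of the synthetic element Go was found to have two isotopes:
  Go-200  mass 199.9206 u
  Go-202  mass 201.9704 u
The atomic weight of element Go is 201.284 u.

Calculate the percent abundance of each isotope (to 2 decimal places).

Writing the weighted mean with unknown fraction x of Go-200:
199.9206·x + 201.9704·(1 − x) = 201.284
(199.9206 − 201.9704)·x = 201.284 − 201.9704
x = -0.6864 / -2.0498 = 0.33486 → 33.49% Go-200, 66.51% Go-202.

Go-200: 33.49%, Go-202: 66.51%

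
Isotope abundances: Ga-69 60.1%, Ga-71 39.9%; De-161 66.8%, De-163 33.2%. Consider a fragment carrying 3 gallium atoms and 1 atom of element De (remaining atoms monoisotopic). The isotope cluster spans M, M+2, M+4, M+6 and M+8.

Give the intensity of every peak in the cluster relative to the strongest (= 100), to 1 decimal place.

40.2 : 100.0 : 92.9 : 38.2 : 5.8

Gallium pattern (n=3): 0.2170818 : 0.4323576 : 0.2870394 : 0.0635212
Element De pattern (n=1): 0.6680 : 0.3320
Convolve the two distributions (both contribute in 2-u steps):
  M: 0.2170818×0.6680 = 0.145011
  M+2: 0.2170818×0.3320 + 0.4323576×0.6680 = 0.360886
  M+4: 0.4323576×0.3320 + 0.2870394×0.6680 = 0.335285
  M+6: 0.2870394×0.3320 + 0.0635212×0.6680 = 0.137729
  M+8: 0.0635212×0.3320 = 0.021089
Scale to base peak (0.360886) = 100: 40.2 : 100.0 : 92.9 : 38.2 : 5.8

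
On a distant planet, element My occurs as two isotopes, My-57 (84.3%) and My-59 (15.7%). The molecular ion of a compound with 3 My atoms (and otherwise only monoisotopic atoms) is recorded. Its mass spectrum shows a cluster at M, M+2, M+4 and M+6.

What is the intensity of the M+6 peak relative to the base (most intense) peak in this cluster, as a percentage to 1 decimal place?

Binomial terms of (0.843 + 0.157)^3: M 0.5991, M+2 0.3347, M+4 0.0623, M+6 0.0039 → M is the base peak.
P(M) = C(3,0) × 0.843^3 × 0.157^0 = 1 × 0.59907711 × 1.0000 = 0.599077 (base)
P(M+6) = C(3,3) × 0.843^0 × 0.157^3 = 1 × 1.0000 × 0.00386989 = 0.003870
Relative intensity = 0.003870 / 0.599077 × 100 = 0.6

0.6%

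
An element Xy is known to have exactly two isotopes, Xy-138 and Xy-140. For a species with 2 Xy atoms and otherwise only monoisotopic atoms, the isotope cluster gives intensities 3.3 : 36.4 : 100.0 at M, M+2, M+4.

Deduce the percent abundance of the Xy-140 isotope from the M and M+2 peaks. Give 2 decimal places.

If p is the fraction of Xy that is Xy-138, then I(M+2)/I(M) = [C(2,1)·p^1·(1−p)] / p^2 = 2·(1−p)/p = 36.4/3.3 = 11.0303
(1−p)/p = 11.0303/2 = 5.5152  ⇒  p = 1/(1 + 5.5152) = 0.1535
Xy-138: 15.35%, Xy-140: 84.65%.

84.65%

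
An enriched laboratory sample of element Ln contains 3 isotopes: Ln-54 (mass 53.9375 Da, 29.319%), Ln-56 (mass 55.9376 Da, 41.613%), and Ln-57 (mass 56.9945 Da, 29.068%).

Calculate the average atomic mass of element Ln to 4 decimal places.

55.6584 Da

Average mass = Σ (abundance × isotope mass) = 0.29319 × 53.9375 + 0.41613 × 55.9376 + 0.29068 × 56.9945
= 15.81394 + 23.27731 + 16.56716 = 55.65841 Da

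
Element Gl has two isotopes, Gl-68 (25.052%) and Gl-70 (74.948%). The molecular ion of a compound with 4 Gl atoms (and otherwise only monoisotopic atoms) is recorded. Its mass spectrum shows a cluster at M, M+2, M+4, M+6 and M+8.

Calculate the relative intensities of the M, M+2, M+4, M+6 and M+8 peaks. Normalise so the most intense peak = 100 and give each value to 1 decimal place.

The 4 Gl atoms are independent, so intensities follow the terms of (0.25052 + 0.74948)^4.
P(M) = 0.25052^4 = 0.003939
P(M+2) = 4 × 0.25052^3 × 0.74948^1 = 0.047135
P(M+4) = 6 × 0.25052^2 × 0.74948^2 = 0.211522
P(M+6) = 4 × 0.25052^1 × 0.74948^3 = 0.421874
P(M+8) = 0.74948^4 = 0.315530
The M+6 peak is largest (0.421874); scaling to 100 gives 0.9 : 11.2 : 50.1 : 100.0 : 74.8.

0.9 : 11.2 : 50.1 : 100.0 : 74.8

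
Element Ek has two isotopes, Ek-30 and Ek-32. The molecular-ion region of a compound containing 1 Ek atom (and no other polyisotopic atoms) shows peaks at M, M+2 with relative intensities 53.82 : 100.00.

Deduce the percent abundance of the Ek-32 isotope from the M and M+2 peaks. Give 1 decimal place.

65.0%

If p is the fraction of Ek that is Ek-30, then I(M+2)/I(M) = [C(1,1)·p^0·(1−p)] / p^1 = 1·(1−p)/p = 100.00/53.82 = 1.8580
(1−p)/p = 1.8580/1 = 1.8580  ⇒  p = 1/(1 + 1.8580) = 0.3499
Ek-30: 35.0%, Ek-32: 65.0%.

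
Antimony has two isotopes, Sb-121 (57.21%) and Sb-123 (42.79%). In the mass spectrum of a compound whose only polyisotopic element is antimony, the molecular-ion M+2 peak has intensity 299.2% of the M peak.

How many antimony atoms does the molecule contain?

4

The M+2/M ratio from n Sb atoms is n · q/p = n · 0.4279/0.5721.
n = 2.992 × 0.5721/0.4279 = 4.00 ≈ 4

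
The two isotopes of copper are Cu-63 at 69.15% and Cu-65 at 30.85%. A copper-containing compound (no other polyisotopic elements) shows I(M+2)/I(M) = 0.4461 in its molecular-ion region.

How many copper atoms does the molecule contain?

1

With n Cu atoms, P(M+2)/P(M) = C(n,1)·p^(n−1)q / p^n = n·q/p = n · 0.3085/0.6915.
n = 0.4461 × 0.6915/0.3085 = 1.00 ≈ 1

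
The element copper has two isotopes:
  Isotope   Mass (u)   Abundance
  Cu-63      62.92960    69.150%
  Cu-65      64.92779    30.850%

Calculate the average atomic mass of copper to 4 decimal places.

63.5460 u

Ar = Σ fᵢ·mᵢ = 0.69150 × 62.92960 + 0.30850 × 64.92779
= 43.515818 + 20.030223 = 63.546041 u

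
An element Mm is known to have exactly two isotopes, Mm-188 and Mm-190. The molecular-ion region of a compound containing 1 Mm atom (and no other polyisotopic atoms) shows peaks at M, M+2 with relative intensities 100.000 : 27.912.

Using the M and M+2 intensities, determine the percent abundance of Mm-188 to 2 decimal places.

Let p = fractional abundance of Mm-188. I(M+2)/I(M) = [C(1,1)·p^0·(1−p)] / p^1 = 1·(1−p)/p = 27.912/100.000 = 0.2791
(1−p)/p = 0.2791/1 = 0.2791  ⇒  p = 1/(1 + 0.2791) = 0.7818
Mm-188: 78.18%, Mm-190: 21.82%.

78.18%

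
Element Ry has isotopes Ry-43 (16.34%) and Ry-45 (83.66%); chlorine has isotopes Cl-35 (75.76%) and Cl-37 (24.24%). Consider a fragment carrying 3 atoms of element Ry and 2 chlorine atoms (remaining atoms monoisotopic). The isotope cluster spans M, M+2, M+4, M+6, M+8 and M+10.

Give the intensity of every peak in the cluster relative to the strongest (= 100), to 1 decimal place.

0.5 : 8.6 : 47.6 : 100.0 : 50.5 : 7.4

Element Ry pattern (n=3): 0.00436271 : 0.06701056 : 0.34309076 : 0.58553597
Chlorine pattern (n=2): 0.57395776 : 0.36728448 : 0.05875776
Convolve the two distributions (both contribute in 2-u steps):
  M: 0.00436271×0.57395776 = 0.002504
  M+2: 0.00436271×0.36728448 + 0.06701056×0.57395776 = 0.040064
  M+4: 0.00436271×0.05875776 + 0.06701056×0.36728448 + 0.34309076×0.57395776 = 0.221788
  M+6: 0.06701056×0.05875776 + 0.34309076×0.36728448 + 0.58553597×0.57395776 = 0.466022
  M+8: 0.34309076×0.05875776 + 0.58553597×0.36728448 = 0.235218
  M+10: 0.58553597×0.05875776 = 0.034405
Scale to base peak (0.466022) = 100: 0.5 : 8.6 : 47.6 : 100.0 : 50.5 : 7.4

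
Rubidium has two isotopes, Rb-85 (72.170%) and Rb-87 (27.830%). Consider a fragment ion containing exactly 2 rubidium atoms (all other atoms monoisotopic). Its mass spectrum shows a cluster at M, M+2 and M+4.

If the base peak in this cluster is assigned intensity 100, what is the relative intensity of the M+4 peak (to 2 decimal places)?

14.87

Term probabilities: M 0.5209, M+2 0.4017, M+4 0.0775. Base peak = M.
P(M) = C(2,0) × 0.72170^2 × 0.27830^0 = 1 × 0.52085089 × 1.0000 = 0.520851 (base)
P(M+4) = C(2,2) × 0.72170^0 × 0.27830^2 = 1 × 1.0000 × 0.07745089 = 0.077451
Relative intensity = 0.077451 / 0.520851 × 100 = 14.87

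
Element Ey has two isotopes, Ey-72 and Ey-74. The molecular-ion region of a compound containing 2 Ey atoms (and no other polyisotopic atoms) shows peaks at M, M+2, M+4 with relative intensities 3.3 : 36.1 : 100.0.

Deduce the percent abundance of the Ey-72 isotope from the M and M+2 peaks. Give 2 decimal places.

If p is the fraction of Ey that is Ey-72, then I(M+2)/I(M) = [C(2,1)·p^1·(1−p)] / p^2 = 2·(1−p)/p = 36.1/3.3 = 10.9394
(1−p)/p = 10.9394/2 = 5.4697  ⇒  p = 1/(1 + 5.4697) = 0.1546
Ey-72: 15.46%, Ey-74: 84.54%.

15.46%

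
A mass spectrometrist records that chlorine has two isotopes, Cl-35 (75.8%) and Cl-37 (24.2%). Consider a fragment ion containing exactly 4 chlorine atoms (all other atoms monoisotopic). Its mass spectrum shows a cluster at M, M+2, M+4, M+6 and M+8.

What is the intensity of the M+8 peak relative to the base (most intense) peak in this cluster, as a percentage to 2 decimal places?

0.81%

Term probabilities: M 0.3301, M+2 0.4216, M+4 0.2019, M+6 0.0430, M+8 0.0034. Base peak = M+2.
P(M+2) = C(4,1) × 0.758^3 × 0.242^1 = 4 × 0.43551951 × 0.2420 = 0.421583 (base)
P(M+8) = C(4,4) × 0.758^0 × 0.242^4 = 1 × 1.0000 × 0.00342974 = 0.003430
Relative intensity = 0.003430 / 0.421583 × 100 = 0.81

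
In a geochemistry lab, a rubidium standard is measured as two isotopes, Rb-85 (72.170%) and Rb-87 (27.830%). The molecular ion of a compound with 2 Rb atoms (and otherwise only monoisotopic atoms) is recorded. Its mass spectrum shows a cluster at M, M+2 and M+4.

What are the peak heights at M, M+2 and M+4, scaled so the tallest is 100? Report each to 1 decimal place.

Expanding (0.72170 + 0.27830)^2:
P(M) = 0.72170^2 = 0.520851
P(M+2) = 2 × 0.72170^1 × 0.27830^1 = 0.401698
P(M+4) = 0.27830^2 = 0.077451
The M peak is largest (0.520851); scaling to 100 gives 100.0 : 77.1 : 14.9.

100.0 : 77.1 : 14.9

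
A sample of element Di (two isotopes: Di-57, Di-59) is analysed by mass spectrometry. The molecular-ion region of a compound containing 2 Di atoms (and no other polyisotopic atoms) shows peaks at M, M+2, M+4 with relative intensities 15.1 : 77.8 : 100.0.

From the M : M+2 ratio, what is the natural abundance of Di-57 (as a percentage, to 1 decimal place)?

If p is the fraction of Di that is Di-57, then I(M+2)/I(M) = [C(2,1)·p^1·(1−p)] / p^2 = 2·(1−p)/p = 77.8/15.1 = 5.1523
(1−p)/p = 5.1523/2 = 2.5762  ⇒  p = 1/(1 + 2.5762) = 0.2796
Di-57: 28.0%, Di-59: 72.0%.

28.0%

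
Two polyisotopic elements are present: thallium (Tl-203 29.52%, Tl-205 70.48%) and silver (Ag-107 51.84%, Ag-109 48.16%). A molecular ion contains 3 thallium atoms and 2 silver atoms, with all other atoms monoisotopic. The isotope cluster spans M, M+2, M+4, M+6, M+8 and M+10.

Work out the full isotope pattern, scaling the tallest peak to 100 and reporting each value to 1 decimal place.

Thallium pattern (n=3): 0.02572463 : 0.18425524 : 0.43991564 : 0.35010449
Silver pattern (n=2): 0.26873856 : 0.49932288 : 0.23193856
Convolve the two distributions (both contribute in 2-u steps):
  M: 0.02572463×0.26873856 = 0.006913
  M+2: 0.02572463×0.49932288 + 0.18425524×0.26873856 = 0.062361
  M+4: 0.02572463×0.23193856 + 0.18425524×0.49932288 + 0.43991564×0.26873856 = 0.216192
  M+6: 0.18425524×0.23193856 + 0.43991564×0.49932288 + 0.35010449×0.26873856 = 0.356482
  M+8: 0.43991564×0.23193856 + 0.35010449×0.49932288 = 0.276849
  M+10: 0.35010449×0.23193856 = 0.081203
Scale to base peak (0.356482) = 100: 1.9 : 17.5 : 60.6 : 100.0 : 77.7 : 22.8

1.9 : 17.5 : 60.6 : 100.0 : 77.7 : 22.8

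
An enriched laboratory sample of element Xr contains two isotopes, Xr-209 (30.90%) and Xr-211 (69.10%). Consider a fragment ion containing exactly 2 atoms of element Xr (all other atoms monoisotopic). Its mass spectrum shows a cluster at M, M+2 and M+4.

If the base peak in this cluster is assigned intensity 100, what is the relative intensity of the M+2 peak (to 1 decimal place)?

Binomial terms of (0.3090 + 0.6910)^2: M 0.0955, M+2 0.4270, M+4 0.4775 → M+4 is the base peak.
P(M+4) = C(2,2) × 0.3090^0 × 0.6910^2 = 1 × 1.0000 × 0.477481 = 0.477481 (base)
P(M+2) = C(2,1) × 0.3090^1 × 0.6910^1 = 2 × 0.3090 × 0.6910 = 0.427038
Relative intensity = 0.427038 / 0.477481 × 100 = 89.4

89.4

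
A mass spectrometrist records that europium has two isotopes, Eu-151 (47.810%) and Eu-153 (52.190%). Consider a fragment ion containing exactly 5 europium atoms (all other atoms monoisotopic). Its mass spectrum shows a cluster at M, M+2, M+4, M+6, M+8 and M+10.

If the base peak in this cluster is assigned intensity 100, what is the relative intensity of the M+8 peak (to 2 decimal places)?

54.58

Binomial terms of (0.47810 + 0.52190)^5: M 0.0250, M+2 0.1363, M+4 0.2977, M+6 0.3249, M+8 0.1774, M+10 0.0387 → M+6 is the base peak.
P(M+6) = C(5,3) × 0.47810^2 × 0.52190^3 = 10 × 0.22857961 × 0.14215492 = 0.324937 (base)
P(M+8) = C(5,4) × 0.47810^1 × 0.52190^4 = 5 × 0.4781 × 0.07419065 = 0.177353
Relative intensity = 0.177353 / 0.324937 × 100 = 54.58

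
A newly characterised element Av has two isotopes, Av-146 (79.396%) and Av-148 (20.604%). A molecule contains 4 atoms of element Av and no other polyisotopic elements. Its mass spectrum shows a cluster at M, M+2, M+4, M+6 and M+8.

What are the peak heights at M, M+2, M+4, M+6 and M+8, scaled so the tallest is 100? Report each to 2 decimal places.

96.34 : 100.00 : 38.93 : 6.73 : 0.44

The 4 Av atoms are independent, so intensities follow the terms of (0.79396 + 0.20604)^4.
P(M) = 0.79396^4 = 0.397369
P(M+2) = 4 × 0.79396^3 × 0.20604^1 = 0.412484
P(M+4) = 6 × 0.79396^2 × 0.20604^2 = 0.160565
P(M+6) = 4 × 0.79396^1 × 0.20604^3 = 0.027779
P(M+8) = 0.20604^4 = 0.001802
The M+2 peak is largest (0.412484); scaling to 100 gives 96.34 : 100.00 : 38.93 : 6.73 : 0.44.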